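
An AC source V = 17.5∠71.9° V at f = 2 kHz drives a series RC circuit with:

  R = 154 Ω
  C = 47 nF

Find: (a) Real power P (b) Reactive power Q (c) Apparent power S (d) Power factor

Step 1 — Angular frequency: ω = 2π·f = 2π·2000 = 1.257e+04 rad/s.
Step 2 — Component impedances:
  R: Z = R = 154 Ω
  C: Z = 1/(jωC) = -j/(ω·C) = 0 - j1693 Ω
Step 3 — Series combination: Z_total = R + C = 154 - j1693 Ω = 1700∠-84.8° Ω.
Step 4 — Source phasor: V = 17.5∠71.9° V = 5.437 + j16.63 V.
Step 5 — Current: I = V / Z = -0.009454 + j0.004071 A = 0.01029∠156.7° A.
Step 6 — Complex power: S = V·I* = 0.01632 - j0.1794 VA.
Step 7 — Real power: P = Re(S) = 0.01632 W.
Step 8 — Reactive power: Q = Im(S) = -0.1794 VAR.
Step 9 — Apparent power: |S| = 0.1801 VA.
Step 10 — Power factor: PF = P/|S| = 0.09058 (leading).

(a) P = 0.01632 W  (b) Q = -0.1794 VAR  (c) S = 0.1801 VA  (d) PF = 0.09058 (leading)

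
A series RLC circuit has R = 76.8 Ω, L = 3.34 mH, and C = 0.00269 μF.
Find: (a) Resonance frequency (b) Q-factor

Step 1 — Resonance condition Im(Z)=0 gives ω₀ = 1/√(LC).
Step 2 — ω₀ = 1/√(0.00334·2.69e-09) = 3.336e+05 rad/s.
Step 3 — f₀ = ω₀/(2π) = 5.31e+04 Hz.
Step 4 — Series Q: Q = ω₀L/R = 3.336e+05·0.00334/76.8 = 14.51.

(a) f₀ = 5.31e+04 Hz  (b) Q = 14.51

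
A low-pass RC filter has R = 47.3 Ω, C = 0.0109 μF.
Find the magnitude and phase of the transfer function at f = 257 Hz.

Step 1 — Angular frequency: ω = 2π·257 = 1615 rad/s.
Step 2 — Transfer function: H(jω) = 1/(1 + jωRC).
Step 3 — Denominator: 1 + jωRC = 1 + j·1615·47.3·1.09e-08 = 1 + j0.0008325.
Step 4 — H = 1 - j0.0008325.
Step 5 — Magnitude: |H| = 1 (-0.0 dB); phase: φ = -0.0°.

|H| = 1 (-0.0 dB), φ = -0.0°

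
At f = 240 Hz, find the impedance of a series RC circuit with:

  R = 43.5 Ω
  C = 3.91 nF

Step 1 — Angular frequency: ω = 2π·f = 2π·240 = 1508 rad/s.
Step 2 — Component impedances:
  R: Z = R = 43.5 Ω
  C: Z = 1/(jωC) = -j/(ω·C) = 0 - j1.696e+05 Ω
Step 3 — Series combination: Z_total = R + C = 43.5 - j1.696e+05 Ω = 1.696e+05∠-90.0° Ω.

Z = 43.5 - j1.696e+05 Ω = 1.696e+05∠-90.0° Ω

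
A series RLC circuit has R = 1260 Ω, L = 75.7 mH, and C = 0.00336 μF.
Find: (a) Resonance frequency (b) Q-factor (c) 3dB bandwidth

Step 1 — Resonance: ω₀ = 1/√(LC) = 1/√(0.0757·3.36e-09) = 6.27e+04 rad/s.
Step 2 — f₀ = ω₀/(2π) = 9979 Hz.
Step 3 — Series Q: Q = ω₀L/R = 6.27e+04·0.0757/1260 = 3.767.
Step 4 — Bandwidth: Δω = ω₀/Q = 1.664e+04 rad/s; BW = Δω/(2π) = 2649 Hz.

(a) f₀ = 9979 Hz  (b) Q = 3.767  (c) BW = 2649 Hz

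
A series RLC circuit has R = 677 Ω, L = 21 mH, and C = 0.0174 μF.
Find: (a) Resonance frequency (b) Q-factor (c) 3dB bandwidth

Step 1 — Resonance condition Im(Z)=0 gives ω₀ = 1/√(LC).
Step 2 — ω₀ = 1/√(0.021·1.74e-08) = 5.231e+04 rad/s.
Step 3 — f₀ = ω₀/(2π) = 8326 Hz.
Step 4 — Series Q: Q = ω₀L/R = 5.231e+04·0.021/677 = 1.623.
Step 5 — 3dB bandwidth: Δω = ω₀/Q = 3.224e+04 rad/s; BW = Δω/(2π) = 5131 Hz.

(a) f₀ = 8326 Hz  (b) Q = 1.623  (c) BW = 5131 Hz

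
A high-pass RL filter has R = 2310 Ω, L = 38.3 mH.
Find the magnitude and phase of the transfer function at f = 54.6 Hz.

Step 1 — Angular frequency: ω = 2π·54.6 = 343.1 rad/s.
Step 2 — Transfer function: H(jω) = jωL/(R + jωL).
Step 3 — Numerator jωL = j·13.14; denominator R + jωL = 2310 + j13.14.
Step 4 — H = 3.235e-05 + j0.005688.
Step 5 — Magnitude: |H| = 0.005688 (-44.9 dB); phase: φ = 89.7°.

|H| = 0.005688 (-44.9 dB), φ = 89.7°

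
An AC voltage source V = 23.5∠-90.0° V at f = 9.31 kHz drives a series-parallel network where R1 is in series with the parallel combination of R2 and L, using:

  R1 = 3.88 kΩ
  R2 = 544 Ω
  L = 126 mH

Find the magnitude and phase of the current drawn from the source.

Step 1 — Angular frequency: ω = 2π·f = 2π·9310 = 5.85e+04 rad/s.
Step 2 — Component impedances:
  R1: Z = R = 3880 Ω
  R2: Z = R = 544 Ω
  L: Z = jωL = j·5.85e+04·0.126 = 0 + j7371 Ω
Step 3 — Parallel branch: R2 || L = 1/(1/R2 + 1/L) = 541.1 + j39.93 Ω.
Step 4 — Series with R1: Z_total = R1 + (R2 || L) = 4421 + j39.93 Ω = 4421∠0.5° Ω.
Step 5 — Source phasor: V = 23.5∠-90.0° V = 0 - j23.5 V.
Step 6 — Ohm's law: I = V / Z_total = (0 - j23.5) / (4421 + j39.93) = -4.801e-05 - j0.005315 A.
Step 7 — Convert to polar: |I| = 0.005315 A, ∠I = -90.5°.

I = 0.005315∠-90.5° A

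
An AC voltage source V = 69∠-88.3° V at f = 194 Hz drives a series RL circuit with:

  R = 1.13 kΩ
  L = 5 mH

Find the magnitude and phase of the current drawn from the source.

Step 1 — Angular frequency: ω = 2π·f = 2π·194 = 1219 rad/s.
Step 2 — Component impedances:
  R: Z = R = 1130 Ω
  L: Z = jωL = j·1219·0.005 = 0 + j6.095 Ω
Step 3 — Series combination: Z_total = R + L = 1130 + j6.095 Ω = 1130∠0.3° Ω.
Step 4 — Source phasor: V = 69∠-88.3° V = 2.047 - j68.97 V.
Step 5 — Ohm's law: I = V / Z_total = (2.047 - j68.97) / (1130 + j6.095) = 0.001482 - j0.06104 A.
Step 6 — Convert to polar: |I| = 0.06106 A, ∠I = -88.6°.

I = 0.06106∠-88.6° A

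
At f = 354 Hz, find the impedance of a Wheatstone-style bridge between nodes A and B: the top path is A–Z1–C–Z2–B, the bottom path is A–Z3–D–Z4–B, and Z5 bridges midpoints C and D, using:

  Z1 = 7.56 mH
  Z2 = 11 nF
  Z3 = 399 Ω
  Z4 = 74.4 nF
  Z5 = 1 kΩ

Step 1 — Angular frequency: ω = 2π·f = 2π·354 = 2224 rad/s.
Step 2 — Component impedances:
  Z1: Z = jωL = j·2224·0.00756 = 0 + j16.82 Ω
  Z2: Z = 1/(jωC) = -j/(ω·C) = 0 - j4.087e+04 Ω
  Z3: Z = R = 399 Ω
  Z4: Z = 1/(jωC) = -j/(ω·C) = 0 - j6043 Ω
  Z5: Z = R = 1000 Ω
Step 3 — Bridge requires nodal analysis (the Z5 bridge couples midpoints C and D, so the two paths cannot be reduced to a simple series/parallel combination). Setting node B to ground and injecting 1 A at node A, the 3-node admittance system at A, C, D solves to V_A = Z_AB = 216.4 - j5263 Ω = 5268∠-87.6° Ω.

Z = 216.4 - j5263 Ω = 5268∠-87.6° Ω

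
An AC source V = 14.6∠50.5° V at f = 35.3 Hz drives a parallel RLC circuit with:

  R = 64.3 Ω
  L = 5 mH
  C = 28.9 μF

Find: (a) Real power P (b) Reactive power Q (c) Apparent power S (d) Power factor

Step 1 — Angular frequency: ω = 2π·f = 2π·35.3 = 221.8 rad/s.
Step 2 — Component impedances:
  R: Z = R = 64.3 Ω
  L: Z = jωL = j·221.8·0.005 = 0 + j1.109 Ω
  C: Z = 1/(jωC) = -j/(ω·C) = 0 - j156 Ω
Step 3 — Parallel combination: 1/Z_total = 1/R + 1/L + 1/C; Z_total = 0.0194 + j1.117 Ω = 1.117∠89.0° Ω.
Step 4 — Source phasor: V = 14.6∠50.5° V = 9.287 + j11.27 V.
Step 5 — Current: I = V / Z = 10.23 - j8.139 A = 13.07∠-38.5° A.
Step 6 — Complex power: S = V·I* = 3.315 + j190.8 VA.
Step 7 — Real power: P = Re(S) = 3.315 W.
Step 8 — Reactive power: Q = Im(S) = 190.8 VAR.
Step 9 — Apparent power: |S| = 190.9 VA.
Step 10 — Power factor: PF = P/|S| = 0.01737 (lagging).

(a) P = 3.315 W  (b) Q = 190.8 VAR  (c) S = 190.9 VA  (d) PF = 0.01737 (lagging)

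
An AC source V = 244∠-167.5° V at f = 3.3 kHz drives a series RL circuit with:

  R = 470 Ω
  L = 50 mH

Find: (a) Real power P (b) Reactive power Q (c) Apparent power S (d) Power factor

Step 1 — Angular frequency: ω = 2π·f = 2π·3300 = 2.073e+04 rad/s.
Step 2 — Component impedances:
  R: Z = R = 470 Ω
  L: Z = jωL = j·2.073e+04·0.05 = 0 + j1037 Ω
Step 3 — Series combination: Z_total = R + L = 470 + j1037 Ω = 1138∠65.6° Ω.
Step 4 — Source phasor: V = 244∠-167.5° V = -238.2 - j52.81 V.
Step 5 — Current: I = V / Z = -0.1287 + j0.1714 A = 0.2144∠126.9° A.
Step 6 — Complex power: S = V·I* = 21.6 + j47.64 VA.
Step 7 — Real power: P = Re(S) = 21.6 W.
Step 8 — Reactive power: Q = Im(S) = 47.64 VAR.
Step 9 — Apparent power: |S| = 52.3 VA.
Step 10 — Power factor: PF = P/|S| = 0.4129 (lagging).

(a) P = 21.6 W  (b) Q = 47.64 VAR  (c) S = 52.3 VA  (d) PF = 0.4129 (lagging)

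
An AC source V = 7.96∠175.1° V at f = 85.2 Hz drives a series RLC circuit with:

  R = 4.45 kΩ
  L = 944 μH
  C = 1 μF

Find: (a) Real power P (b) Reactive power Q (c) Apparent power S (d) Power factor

Step 1 — Angular frequency: ω = 2π·f = 2π·85.2 = 535.3 rad/s.
Step 2 — Component impedances:
  R: Z = R = 4450 Ω
  L: Z = jωL = j·535.3·0.000944 = 0 + j0.5053 Ω
  C: Z = 1/(jωC) = -j/(ω·C) = 0 - j1868 Ω
Step 3 — Series combination: Z_total = R + L + C = 4450 - j1868 Ω = 4826∠-22.8° Ω.
Step 4 — Source phasor: V = 7.96∠175.1° V = -7.931 + j0.6799 V.
Step 5 — Current: I = V / Z = -0.00157 - j0.000506 A = 0.001649∠-162.1° A.
Step 6 — Complex power: S = V·I* = 0.01211 - j0.005081 VA.
Step 7 — Real power: P = Re(S) = 0.01211 W.
Step 8 — Reactive power: Q = Im(S) = -0.005081 VAR.
Step 9 — Apparent power: |S| = 0.01313 VA.
Step 10 — Power factor: PF = P/|S| = 0.9221 (leading).

(a) P = 0.01211 W  (b) Q = -0.005081 VAR  (c) S = 0.01313 VA  (d) PF = 0.9221 (leading)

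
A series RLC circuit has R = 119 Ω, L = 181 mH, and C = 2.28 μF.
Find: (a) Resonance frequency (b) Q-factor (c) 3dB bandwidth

Step 1 — Resonance condition Im(Z)=0 gives ω₀ = 1/√(LC).
Step 2 — ω₀ = 1/√(0.181·2.28e-06) = 1557 rad/s.
Step 3 — f₀ = ω₀/(2π) = 247.7 Hz.
Step 4 — Series Q: Q = ω₀L/R = 1557·0.181/119 = 2.368.
Step 5 — 3dB bandwidth: Δω = ω₀/Q = 657.5 rad/s; BW = Δω/(2π) = 104.6 Hz.

(a) f₀ = 247.7 Hz  (b) Q = 2.368  (c) BW = 104.6 Hz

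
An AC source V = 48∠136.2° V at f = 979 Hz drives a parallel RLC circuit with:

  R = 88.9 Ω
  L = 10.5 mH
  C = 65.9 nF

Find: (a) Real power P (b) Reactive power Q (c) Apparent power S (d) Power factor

Step 1 — Angular frequency: ω = 2π·f = 2π·979 = 6151 rad/s.
Step 2 — Component impedances:
  R: Z = R = 88.9 Ω
  L: Z = jωL = j·6151·0.0105 = 0 + j64.59 Ω
  C: Z = 1/(jωC) = -j/(ω·C) = 0 - j2467 Ω
Step 3 — Parallel combination: 1/Z_total = 1/R + 1/L + 1/C; Z_total = 31.79 + j42.61 Ω = 53.16∠53.3° Ω.
Step 4 — Source phasor: V = 48∠136.2° V = -34.64 + j33.22 V.
Step 5 — Current: I = V / Z = 0.1112 + j0.8961 A = 0.9029∠82.9° A.
Step 6 — Complex power: S = V·I* = 25.92 + j34.74 VA.
Step 7 — Real power: P = Re(S) = 25.92 W.
Step 8 — Reactive power: Q = Im(S) = 34.74 VAR.
Step 9 — Apparent power: |S| = 43.34 VA.
Step 10 — Power factor: PF = P/|S| = 0.598 (lagging).

(a) P = 25.92 W  (b) Q = 34.74 VAR  (c) S = 43.34 VA  (d) PF = 0.598 (lagging)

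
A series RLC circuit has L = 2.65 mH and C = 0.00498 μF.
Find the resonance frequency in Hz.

Step 1 — Resonance condition Im(Z)=0 gives ω₀ = 1/√(LC).
Step 2 — ω₀ = 1/√(0.00265·4.98e-09) = 2.753e+05 rad/s.
Step 3 — f₀ = ω₀/(2π) = 4.381e+04 Hz.

f₀ = 4.381e+04 Hz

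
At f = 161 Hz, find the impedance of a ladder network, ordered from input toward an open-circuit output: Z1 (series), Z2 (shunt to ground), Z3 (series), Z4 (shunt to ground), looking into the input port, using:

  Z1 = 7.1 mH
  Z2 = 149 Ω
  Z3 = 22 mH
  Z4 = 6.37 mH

Step 1 — Angular frequency: ω = 2π·f = 2π·161 = 1012 rad/s.
Step 2 — Component impedances:
  Z1: Z = jωL = j·1012·0.0071 = 0 + j7.182 Ω
  Z2: Z = R = 149 Ω
  Z3: Z = jωL = j·1012·0.022 = 0 + j22.26 Ω
  Z4: Z = jωL = j·1012·0.00637 = 0 + j6.444 Ω
Step 3 — Ladder network (open output): work backward from the far end, alternating series and parallel combinations. Z_in = 5.33 + j34.85 Ω = 35.26∠81.3° Ω.

Z = 5.33 + j34.85 Ω = 35.26∠81.3° Ω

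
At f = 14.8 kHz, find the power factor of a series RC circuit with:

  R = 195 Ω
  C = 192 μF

Step 1 — Angular frequency: ω = 2π·f = 2π·1.48e+04 = 9.299e+04 rad/s.
Step 2 — Component impedances:
  R: Z = R = 195 Ω
  C: Z = 1/(jωC) = -j/(ω·C) = 0 - j0.05601 Ω
Step 3 — Series combination: Z_total = R + C = 195 - j0.05601 Ω = 195∠-0.0° Ω.
Step 4 — Power factor: PF = cos(φ) = Re(Z)/|Z| = 195/195 = 1.
Step 5 — Type: Im(Z) = -0.05601 ⇒ leading (phase φ = -0.0°).

PF = 1 (leading, φ = -0.0°)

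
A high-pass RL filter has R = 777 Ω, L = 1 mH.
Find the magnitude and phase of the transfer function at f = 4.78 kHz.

Step 1 — Angular frequency: ω = 2π·4780 = 3.003e+04 rad/s.
Step 2 — Transfer function: H(jω) = jωL/(R + jωL).
Step 3 — Numerator jωL = j·30.03; denominator R + jωL = 777 + j30.03.
Step 4 — H = 0.001492 + j0.0386.
Step 5 — Magnitude: |H| = 0.03862 (-28.3 dB); phase: φ = 87.8°.

|H| = 0.03862 (-28.3 dB), φ = 87.8°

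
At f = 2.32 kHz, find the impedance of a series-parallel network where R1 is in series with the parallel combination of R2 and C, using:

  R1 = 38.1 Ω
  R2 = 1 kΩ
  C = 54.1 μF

Step 1 — Angular frequency: ω = 2π·f = 2π·2320 = 1.458e+04 rad/s.
Step 2 — Component impedances:
  R1: Z = R = 38.1 Ω
  R2: Z = R = 1000 Ω
  C: Z = 1/(jωC) = -j/(ω·C) = 0 - j1.268 Ω
Step 3 — Parallel branch: R2 || C = 1/(1/R2 + 1/C) = 0.001608 - j1.268 Ω.
Step 4 — Series with R1: Z_total = R1 + (R2 || C) = 38.1 - j1.268 Ω = 38.12∠-1.9° Ω.

Z = 38.1 - j1.268 Ω = 38.12∠-1.9° Ω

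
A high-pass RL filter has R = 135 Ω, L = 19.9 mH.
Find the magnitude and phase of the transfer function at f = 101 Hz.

Step 1 — Angular frequency: ω = 2π·101 = 634.6 rad/s.
Step 2 — Transfer function: H(jω) = jωL/(R + jωL).
Step 3 — Numerator jωL = j·12.63; denominator R + jωL = 135 + j12.63.
Step 4 — H = 0.008675 + j0.09273.
Step 5 — Magnitude: |H| = 0.09314 (-20.6 dB); phase: φ = 84.7°.

|H| = 0.09314 (-20.6 dB), φ = 84.7°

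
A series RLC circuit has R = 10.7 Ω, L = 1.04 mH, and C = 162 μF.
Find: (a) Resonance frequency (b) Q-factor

Step 1 — Resonance condition Im(Z)=0 gives ω₀ = 1/√(LC).
Step 2 — ω₀ = 1/√(0.00104·0.000162) = 2436 rad/s.
Step 3 — f₀ = ω₀/(2π) = 387.7 Hz.
Step 4 — Series Q: Q = ω₀L/R = 2436·0.00104/10.7 = 0.2368.

(a) f₀ = 387.7 Hz  (b) Q = 0.2368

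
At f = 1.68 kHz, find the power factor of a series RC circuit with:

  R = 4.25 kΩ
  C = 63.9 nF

Step 1 — Angular frequency: ω = 2π·f = 2π·1680 = 1.056e+04 rad/s.
Step 2 — Component impedances:
  R: Z = R = 4250 Ω
  C: Z = 1/(jωC) = -j/(ω·C) = 0 - j1483 Ω
Step 3 — Series combination: Z_total = R + C = 4250 - j1483 Ω = 4501∠-19.2° Ω.
Step 4 — Power factor: PF = cos(φ) = Re(Z)/|Z| = 4250/4501 = 0.9442.
Step 5 — Type: Im(Z) = -1483 ⇒ leading (phase φ = -19.2°).

PF = 0.9442 (leading, φ = -19.2°)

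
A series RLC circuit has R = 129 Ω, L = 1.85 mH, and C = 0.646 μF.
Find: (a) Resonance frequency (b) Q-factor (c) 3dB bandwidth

Step 1 — Resonance: ω₀ = 1/√(LC) = 1/√(0.00185·6.46e-07) = 2.893e+04 rad/s.
Step 2 — f₀ = ω₀/(2π) = 4604 Hz.
Step 3 — Series Q: Q = ω₀L/R = 2.893e+04·0.00185/129 = 0.4148.
Step 4 — Bandwidth: Δω = ω₀/Q = 6.973e+04 rad/s; BW = Δω/(2π) = 1.11e+04 Hz.

(a) f₀ = 4604 Hz  (b) Q = 0.4148  (c) BW = 1.11e+04 Hz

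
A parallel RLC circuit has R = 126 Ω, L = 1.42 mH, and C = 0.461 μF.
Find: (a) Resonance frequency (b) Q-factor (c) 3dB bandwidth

Step 1 — Resonance: ω₀ = 1/√(LC) = 1/√(0.00142·4.61e-07) = 3.908e+04 rad/s.
Step 2 — f₀ = ω₀/(2π) = 6221 Hz.
Step 3 — Parallel Q: Q = R/(ω₀L) = 126/(3.908e+04·0.00142) = 2.27.
Step 4 — Bandwidth: Δω = ω₀/Q = 1.722e+04 rad/s; BW = Δω/(2π) = 2740 Hz.

(a) f₀ = 6221 Hz  (b) Q = 2.27  (c) BW = 2740 Hz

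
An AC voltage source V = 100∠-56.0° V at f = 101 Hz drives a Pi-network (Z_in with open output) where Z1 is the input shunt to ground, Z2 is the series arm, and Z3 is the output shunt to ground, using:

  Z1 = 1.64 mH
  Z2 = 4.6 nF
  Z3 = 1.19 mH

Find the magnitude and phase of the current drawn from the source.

Step 1 — Angular frequency: ω = 2π·f = 2π·101 = 634.6 rad/s.
Step 2 — Component impedances:
  Z1: Z = jωL = j·634.6·0.00164 = 0 + j1.041 Ω
  Z2: Z = 1/(jωC) = -j/(ω·C) = 0 - j3.426e+05 Ω
  Z3: Z = jωL = j·634.6·0.00119 = 0 + j0.7552 Ω
Step 3 — With open output, the series arm Z2 and the output shunt Z3 appear in series to ground: Z2 + Z3 = 0 - j3.426e+05 Ω.
Step 4 — Parallel with input shunt Z1: Z_in = Z1 || (Z2 + Z3) = 0 + j1.041 Ω = 1.041∠90.0° Ω.
Step 5 — Source phasor: V = 100∠-56.0° V = 55.92 - j82.9 V.
Step 6 — Ohm's law: I = V / Z_total = (55.92 - j82.9) / (0 + j1.041) = -79.66 - j53.73 A.
Step 7 — Convert to polar: |I| = 96.08 A, ∠I = -146.0°.

I = 96.08∠-146.0° A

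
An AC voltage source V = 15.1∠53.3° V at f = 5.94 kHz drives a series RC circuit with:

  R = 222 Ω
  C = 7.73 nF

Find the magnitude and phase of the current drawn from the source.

Step 1 — Angular frequency: ω = 2π·f = 2π·5940 = 3.732e+04 rad/s.
Step 2 — Component impedances:
  R: Z = R = 222 Ω
  C: Z = 1/(jωC) = -j/(ω·C) = 0 - j3466 Ω
Step 3 — Series combination: Z_total = R + C = 222 - j3466 Ω = 3473∠-86.3° Ω.
Step 4 — Source phasor: V = 15.1∠53.3° V = 9.024 + j12.11 V.
Step 5 — Ohm's law: I = V / Z_total = (9.024 + j12.11) / (222 - j3466) = -0.003312 + j0.002816 A.
Step 6 — Convert to polar: |I| = 0.004347 A, ∠I = 139.6°.

I = 0.004347∠139.6° A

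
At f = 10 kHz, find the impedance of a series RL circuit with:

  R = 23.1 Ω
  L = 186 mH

Step 1 — Angular frequency: ω = 2π·f = 2π·1e+04 = 6.283e+04 rad/s.
Step 2 — Component impedances:
  R: Z = R = 23.1 Ω
  L: Z = jωL = j·6.283e+04·0.186 = 0 + j1.169e+04 Ω
Step 3 — Series combination: Z_total = R + L = 23.1 + j1.169e+04 Ω = 1.169e+04∠89.9° Ω.

Z = 23.1 + j1.169e+04 Ω = 1.169e+04∠89.9° Ω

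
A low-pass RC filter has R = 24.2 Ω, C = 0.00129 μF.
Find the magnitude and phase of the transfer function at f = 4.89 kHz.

Step 1 — Angular frequency: ω = 2π·4890 = 3.072e+04 rad/s.
Step 2 — Transfer function: H(jω) = 1/(1 + jωRC).
Step 3 — Denominator: 1 + jωRC = 1 + j·3.072e+04·24.2·1.29e-09 = 1 + j0.0009592.
Step 4 — H = 1 - j0.0009592.
Step 5 — Magnitude: |H| = 1 (-0.0 dB); phase: φ = -0.1°.

|H| = 1 (-0.0 dB), φ = -0.1°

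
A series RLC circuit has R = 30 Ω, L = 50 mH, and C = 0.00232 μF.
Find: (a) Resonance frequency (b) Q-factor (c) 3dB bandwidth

Step 1 — Resonance: ω₀ = 1/√(LC) = 1/√(0.05·2.32e-09) = 9.285e+04 rad/s.
Step 2 — f₀ = ω₀/(2π) = 1.478e+04 Hz.
Step 3 — Series Q: Q = ω₀L/R = 9.285e+04·0.05/30 = 154.7.
Step 4 — Bandwidth: Δω = ω₀/Q = 600 rad/s; BW = Δω/(2π) = 95.49 Hz.

(a) f₀ = 1.478e+04 Hz  (b) Q = 154.7  (c) BW = 95.49 Hz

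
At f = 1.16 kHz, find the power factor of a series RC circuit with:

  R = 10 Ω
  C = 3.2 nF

Step 1 — Angular frequency: ω = 2π·f = 2π·1160 = 7288 rad/s.
Step 2 — Component impedances:
  R: Z = R = 10 Ω
  C: Z = 1/(jωC) = -j/(ω·C) = 0 - j4.288e+04 Ω
Step 3 — Series combination: Z_total = R + C = 10 - j4.288e+04 Ω = 4.288e+04∠-90.0° Ω.
Step 4 — Power factor: PF = cos(φ) = Re(Z)/|Z| = 10/4.288e+04 = 0.0002332.
Step 5 — Type: Im(Z) = -4.288e+04 ⇒ leading (phase φ = -90.0°).

PF = 0.0002332 (leading, φ = -90.0°)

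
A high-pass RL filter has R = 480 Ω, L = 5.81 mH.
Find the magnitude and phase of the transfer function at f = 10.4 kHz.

Step 1 — Angular frequency: ω = 2π·1.04e+04 = 6.535e+04 rad/s.
Step 2 — Transfer function: H(jω) = jωL/(R + jωL).
Step 3 — Numerator jωL = j·379.7; denominator R + jωL = 480 + j379.7.
Step 4 — H = 0.3848 + j0.4866.
Step 5 — Magnitude: |H| = 0.6204 (-4.1 dB); phase: φ = 51.7°.

|H| = 0.6204 (-4.1 dB), φ = 51.7°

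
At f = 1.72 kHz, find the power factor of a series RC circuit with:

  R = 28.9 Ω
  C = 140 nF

Step 1 — Angular frequency: ω = 2π·f = 2π·1720 = 1.081e+04 rad/s.
Step 2 — Component impedances:
  R: Z = R = 28.9 Ω
  C: Z = 1/(jωC) = -j/(ω·C) = 0 - j660.9 Ω
Step 3 — Series combination: Z_total = R + C = 28.9 - j660.9 Ω = 661.6∠-87.5° Ω.
Step 4 — Power factor: PF = cos(φ) = Re(Z)/|Z| = 28.9/661.6 = 0.04368.
Step 5 — Type: Im(Z) = -660.9 ⇒ leading (phase φ = -87.5°).

PF = 0.04368 (leading, φ = -87.5°)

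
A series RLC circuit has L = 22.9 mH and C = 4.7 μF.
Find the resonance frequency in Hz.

Step 1 — Resonance condition Im(Z)=0 gives ω₀ = 1/√(LC).
Step 2 — ω₀ = 1/√(0.0229·4.7e-06) = 3048 rad/s.
Step 3 — f₀ = ω₀/(2π) = 485.1 Hz.

f₀ = 485.1 Hz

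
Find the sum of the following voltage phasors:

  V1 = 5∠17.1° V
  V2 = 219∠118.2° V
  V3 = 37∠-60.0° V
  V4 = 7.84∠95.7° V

Step 1 — Convert each phasor to rectangular form:
  V1 = 5·(cos(17.1°) + j·sin(17.1°)) = 4.779 + j1.47 V
  V2 = 219·(cos(118.2°) + j·sin(118.2°)) = -103.5 + j193 V
  V3 = 37·(cos(-60.0°) + j·sin(-60.0°)) = 18.5 - j32.04 V
  V4 = 7.84·(cos(95.7°) + j·sin(95.7°)) = -0.7787 + j7.801 V
Step 2 — Sum components: V_total = -80.99 + j170.2 V.
Step 3 — Convert to polar: |V_total| = 188.5 V, ∠V_total = 115.4°.

V_total = 188.5∠115.4° V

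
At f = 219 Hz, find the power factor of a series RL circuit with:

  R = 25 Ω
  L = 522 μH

Step 1 — Angular frequency: ω = 2π·f = 2π·219 = 1376 rad/s.
Step 2 — Component impedances:
  R: Z = R = 25 Ω
  L: Z = jωL = j·1376·0.000522 = 0 + j0.7183 Ω
Step 3 — Series combination: Z_total = R + L = 25 + j0.7183 Ω = 25.01∠1.6° Ω.
Step 4 — Power factor: PF = cos(φ) = Re(Z)/|Z| = 25/25.01 = 0.9996.
Step 5 — Type: Im(Z) = 0.7183 ⇒ lagging (phase φ = 1.6°).

PF = 0.9996 (lagging, φ = 1.6°)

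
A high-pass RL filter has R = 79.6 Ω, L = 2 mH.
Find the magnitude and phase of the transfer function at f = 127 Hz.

Step 1 — Angular frequency: ω = 2π·127 = 798 rad/s.
Step 2 — Transfer function: H(jω) = jωL/(R + jωL).
Step 3 — Numerator jωL = j·1.596; denominator R + jωL = 79.6 + j1.596.
Step 4 — H = 0.0004018 + j0.02004.
Step 5 — Magnitude: |H| = 0.02005 (-34.0 dB); phase: φ = 88.9°.

|H| = 0.02005 (-34.0 dB), φ = 88.9°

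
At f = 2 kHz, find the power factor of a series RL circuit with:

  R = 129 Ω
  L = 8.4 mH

Step 1 — Angular frequency: ω = 2π·f = 2π·2000 = 1.257e+04 rad/s.
Step 2 — Component impedances:
  R: Z = R = 129 Ω
  L: Z = jωL = j·1.257e+04·0.0084 = 0 + j105.6 Ω
Step 3 — Series combination: Z_total = R + L = 129 + j105.6 Ω = 166.7∠39.3° Ω.
Step 4 — Power factor: PF = cos(φ) = Re(Z)/|Z| = 129/166.68 = 0.7739.
Step 5 — Type: Im(Z) = 105.6 ⇒ lagging (phase φ = 39.3°).

PF = 0.7739 (lagging, φ = 39.3°)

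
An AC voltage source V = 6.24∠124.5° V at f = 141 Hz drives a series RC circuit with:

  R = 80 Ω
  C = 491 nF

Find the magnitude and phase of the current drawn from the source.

Step 1 — Angular frequency: ω = 2π·f = 2π·141 = 885.9 rad/s.
Step 2 — Component impedances:
  R: Z = R = 80 Ω
  C: Z = 1/(jωC) = -j/(ω·C) = 0 - j2299 Ω
Step 3 — Series combination: Z_total = R + C = 80 - j2299 Ω = 2300∠-88.0° Ω.
Step 4 — Source phasor: V = 6.24∠124.5° V = -3.534 + j5.143 V.
Step 5 — Ohm's law: I = V / Z_total = (-3.534 + j5.143) / (80 - j2299) = -0.002288 - j0.001458 A.
Step 6 — Convert to polar: |I| = 0.002713 A, ∠I = -147.5°.

I = 0.002713∠-147.5° A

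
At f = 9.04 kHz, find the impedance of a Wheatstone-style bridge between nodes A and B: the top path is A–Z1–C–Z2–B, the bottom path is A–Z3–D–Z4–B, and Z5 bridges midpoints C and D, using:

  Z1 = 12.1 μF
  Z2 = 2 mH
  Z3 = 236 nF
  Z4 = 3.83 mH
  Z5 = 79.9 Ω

Step 1 — Angular frequency: ω = 2π·f = 2π·9040 = 5.68e+04 rad/s.
Step 2 — Component impedances:
  Z1: Z = 1/(jωC) = -j/(ω·C) = 0 - j1.455 Ω
  Z2: Z = jωL = j·5.68e+04·0.002 = 0 + j113.6 Ω
  Z3: Z = 1/(jωC) = -j/(ω·C) = 0 - j74.6 Ω
  Z4: Z = jωL = j·5.68e+04·0.00383 = 0 + j217.5 Ω
  Z5: Z = R = 79.9 Ω
Step 3 — Bridge requires nodal analysis (the Z5 bridge couples midpoints C and D, so the two paths cannot be reduced to a simple series/parallel combination). Setting node B to ground and injecting 1 A at node A, the 3-node admittance system at A, C, D solves to V_A = Z_AB = 5.066 + j69.1 Ω = 69.29∠85.8° Ω.

Z = 5.066 + j69.1 Ω = 69.29∠85.8° Ω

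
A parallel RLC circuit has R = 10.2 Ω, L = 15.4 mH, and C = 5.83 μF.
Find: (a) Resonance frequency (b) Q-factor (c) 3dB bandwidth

Step 1 — Resonance: ω₀ = 1/√(LC) = 1/√(0.0154·5.83e-06) = 3337 rad/s.
Step 2 — f₀ = ω₀/(2π) = 531.2 Hz.
Step 3 — Parallel Q: Q = R/(ω₀L) = 10.2/(3337·0.0154) = 0.1985.
Step 4 — Bandwidth: Δω = ω₀/Q = 1.682e+04 rad/s; BW = Δω/(2π) = 2676 Hz.

(a) f₀ = 531.2 Hz  (b) Q = 0.1985  (c) BW = 2676 Hz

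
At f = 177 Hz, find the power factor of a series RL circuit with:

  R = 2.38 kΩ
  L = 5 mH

Step 1 — Angular frequency: ω = 2π·f = 2π·177 = 1112 rad/s.
Step 2 — Component impedances:
  R: Z = R = 2380 Ω
  L: Z = jωL = j·1112·0.005 = 0 + j5.561 Ω
Step 3 — Series combination: Z_total = R + L = 2380 + j5.561 Ω = 2380∠0.1° Ω.
Step 4 — Power factor: PF = cos(φ) = Re(Z)/|Z| = 2380/2380 = 1.
Step 5 — Type: Im(Z) = 5.561 ⇒ lagging (phase φ = 0.1°).

PF = 1 (lagging, φ = 0.1°)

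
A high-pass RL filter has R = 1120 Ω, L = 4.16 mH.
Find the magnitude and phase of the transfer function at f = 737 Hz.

Step 1 — Angular frequency: ω = 2π·737 = 4631 rad/s.
Step 2 — Transfer function: H(jω) = jωL/(R + jωL).
Step 3 — Numerator jωL = j·19.26; denominator R + jωL = 1120 + j19.26.
Step 4 — H = 0.0002957 + j0.01719.
Step 5 — Magnitude: |H| = 0.0172 (-35.3 dB); phase: φ = 89.0°.

|H| = 0.0172 (-35.3 dB), φ = 89.0°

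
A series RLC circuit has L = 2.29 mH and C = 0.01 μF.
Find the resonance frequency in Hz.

Step 1 — Resonance condition Im(Z)=0 gives ω₀ = 1/√(LC).
Step 2 — ω₀ = 1/√(0.00229·1e-08) = 2.09e+05 rad/s.
Step 3 — f₀ = ω₀/(2π) = 3.326e+04 Hz.

f₀ = 3.326e+04 Hz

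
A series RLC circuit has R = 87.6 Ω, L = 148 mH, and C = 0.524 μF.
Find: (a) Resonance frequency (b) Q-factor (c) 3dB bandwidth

Step 1 — Resonance: ω₀ = 1/√(LC) = 1/√(0.148·5.24e-07) = 3591 rad/s.
Step 2 — f₀ = ω₀/(2π) = 571.5 Hz.
Step 3 — Series Q: Q = ω₀L/R = 3591·0.148/87.6 = 6.067.
Step 4 — Bandwidth: Δω = ω₀/Q = 591.9 rad/s; BW = Δω/(2π) = 94.2 Hz.

(a) f₀ = 571.5 Hz  (b) Q = 6.067  (c) BW = 94.2 Hz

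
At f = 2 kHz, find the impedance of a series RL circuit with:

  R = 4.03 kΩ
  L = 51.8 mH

Step 1 — Angular frequency: ω = 2π·f = 2π·2000 = 1.257e+04 rad/s.
Step 2 — Component impedances:
  R: Z = R = 4030 Ω
  L: Z = jωL = j·1.257e+04·0.0518 = 0 + j650.9 Ω
Step 3 — Series combination: Z_total = R + L = 4030 + j650.9 Ω = 4082∠9.2° Ω.

Z = 4030 + j650.9 Ω = 4082∠9.2° Ω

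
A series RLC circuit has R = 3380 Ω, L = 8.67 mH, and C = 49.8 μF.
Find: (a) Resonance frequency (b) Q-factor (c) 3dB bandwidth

Step 1 — Resonance condition Im(Z)=0 gives ω₀ = 1/√(LC).
Step 2 — ω₀ = 1/√(0.00867·4.98e-05) = 1522 rad/s.
Step 3 — f₀ = ω₀/(2π) = 242.2 Hz.
Step 4 — Series Q: Q = ω₀L/R = 1522·0.00867/3380 = 0.003904.
Step 5 — 3dB bandwidth: Δω = ω₀/Q = 3.899e+05 rad/s; BW = Δω/(2π) = 6.205e+04 Hz.

(a) f₀ = 242.2 Hz  (b) Q = 0.003904  (c) BW = 6.205e+04 Hz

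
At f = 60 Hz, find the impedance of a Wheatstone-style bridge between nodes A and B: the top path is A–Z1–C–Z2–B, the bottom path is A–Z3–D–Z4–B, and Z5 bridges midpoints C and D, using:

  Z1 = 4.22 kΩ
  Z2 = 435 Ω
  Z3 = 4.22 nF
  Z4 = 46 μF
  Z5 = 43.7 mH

Step 1 — Angular frequency: ω = 2π·f = 2π·60 = 377 rad/s.
Step 2 — Component impedances:
  Z1: Z = R = 4220 Ω
  Z2: Z = R = 435 Ω
  Z3: Z = 1/(jωC) = -j/(ω·C) = 0 - j6.286e+05 Ω
  Z4: Z = 1/(jωC) = -j/(ω·C) = 0 - j57.66 Ω
  Z5: Z = jωL = j·377·0.0437 = 0 + j16.47 Ω
Step 3 — Bridge requires nodal analysis (the Z5 bridge couples midpoints C and D, so the two paths cannot be reduced to a simple series/parallel combination). Setting node B to ground and injecting 1 A at node A, the 3-node admittance system at A, C, D solves to V_A = Z_AB = 4224 - j69.14 Ω = 4224∠-0.9° Ω.

Z = 4224 - j69.14 Ω = 4224∠-0.9° Ω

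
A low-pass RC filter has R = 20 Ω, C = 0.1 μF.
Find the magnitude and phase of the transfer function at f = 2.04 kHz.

Step 1 — Angular frequency: ω = 2π·2040 = 1.282e+04 rad/s.
Step 2 — Transfer function: H(jω) = 1/(1 + jωRC).
Step 3 — Denominator: 1 + jωRC = 1 + j·1.282e+04·20·1e-07 = 1 + j0.02564.
Step 4 — H = 0.9993 - j0.02562.
Step 5 — Magnitude: |H| = 0.9997 (-0.0 dB); phase: φ = -1.5°.

|H| = 0.9997 (-0.0 dB), φ = -1.5°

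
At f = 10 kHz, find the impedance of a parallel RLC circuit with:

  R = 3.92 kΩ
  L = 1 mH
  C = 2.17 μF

Step 1 — Angular frequency: ω = 2π·f = 2π·1e+04 = 6.283e+04 rad/s.
Step 2 — Component impedances:
  R: Z = R = 3920 Ω
  L: Z = jωL = j·6.283e+04·0.001 = 0 + j62.83 Ω
  C: Z = 1/(jωC) = -j/(ω·C) = 0 - j7.334 Ω
Step 3 — Parallel combination: 1/Z_total = 1/R + 1/L + 1/C; Z_total = 0.01759 - j8.304 Ω = 8.304∠-89.9° Ω.

Z = 0.01759 - j8.304 Ω = 8.304∠-89.9° Ω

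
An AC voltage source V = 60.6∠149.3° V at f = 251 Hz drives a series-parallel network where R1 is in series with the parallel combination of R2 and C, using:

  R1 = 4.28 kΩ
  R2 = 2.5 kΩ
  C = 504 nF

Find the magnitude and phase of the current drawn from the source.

Step 1 — Angular frequency: ω = 2π·f = 2π·251 = 1577 rad/s.
Step 2 — Component impedances:
  R1: Z = R = 4280 Ω
  R2: Z = R = 2500 Ω
  C: Z = 1/(jωC) = -j/(ω·C) = 0 - j1258 Ω
Step 3 — Parallel branch: R2 || C = 1/(1/R2 + 1/C) = 505.2 - j1004 Ω.
Step 4 — Series with R1: Z_total = R1 + (R2 || C) = 4785 - j1004 Ω = 4889∠-11.8° Ω.
Step 5 — Source phasor: V = 60.6∠149.3° V = -52.11 + j30.94 V.
Step 6 — Ohm's law: I = V / Z_total = (-52.11 + j30.94) / (4785 - j1004) = -0.01173 + j0.004005 A.
Step 7 — Convert to polar: |I| = 0.01239 A, ∠I = 161.1°.

I = 0.01239∠161.1° A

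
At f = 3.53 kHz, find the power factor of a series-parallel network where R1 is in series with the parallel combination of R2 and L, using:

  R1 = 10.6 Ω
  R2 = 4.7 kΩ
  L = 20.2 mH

Step 1 — Angular frequency: ω = 2π·f = 2π·3530 = 2.218e+04 rad/s.
Step 2 — Component impedances:
  R1: Z = R = 10.6 Ω
  R2: Z = R = 4700 Ω
  L: Z = jωL = j·2.218e+04·0.0202 = 0 + j448 Ω
Step 3 — Parallel branch: R2 || L = 1/(1/R2 + 1/L) = 42.32 + j444 Ω.
Step 4 — Series with R1: Z_total = R1 + (R2 || L) = 52.92 + j444 Ω = 447.1∠83.2° Ω.
Step 5 — Power factor: PF = cos(φ) = Re(Z)/|Z| = 52.92/447.1 = 0.1184.
Step 6 — Type: Im(Z) = 444 ⇒ lagging (phase φ = 83.2°).

PF = 0.1184 (lagging, φ = 83.2°)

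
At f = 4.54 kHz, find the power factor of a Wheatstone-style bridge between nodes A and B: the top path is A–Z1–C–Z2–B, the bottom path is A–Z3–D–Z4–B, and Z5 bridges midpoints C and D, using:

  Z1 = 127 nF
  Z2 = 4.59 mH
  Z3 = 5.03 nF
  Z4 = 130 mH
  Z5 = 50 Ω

Step 1 — Angular frequency: ω = 2π·f = 2π·4540 = 2.853e+04 rad/s.
Step 2 — Component impedances:
  Z1: Z = 1/(jωC) = -j/(ω·C) = 0 - j276 Ω
  Z2: Z = jωL = j·2.853e+04·0.00459 = 0 + j130.9 Ω
  Z3: Z = 1/(jωC) = -j/(ω·C) = 0 - j6969 Ω
  Z4: Z = jωL = j·2.853e+04·0.13 = 0 + j3708 Ω
  Z5: Z = R = 50 Ω
Step 3 — Bridge requires nodal analysis (the Z5 bridge couples midpoints C and D, so the two paths cannot be reduced to a simple series/parallel combination). Setting node B to ground and injecting 1 A at node A, the 3-node admittance system at A, C, D solves to V_A = Z_AB = 0.0007975 - j139 Ω = 139∠-90.0° Ω.
Step 4 — Power factor: PF = cos(φ) = Re(Z)/|Z| = 0.0007975/139.05 = 5.735e-06.
Step 5 — Type: Im(Z) = -139 ⇒ leading (phase φ = -90.0°).

PF = 5.735e-06 (leading, φ = -90.0°)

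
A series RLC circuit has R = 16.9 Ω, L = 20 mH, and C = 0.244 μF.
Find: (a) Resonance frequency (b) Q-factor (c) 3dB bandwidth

Step 1 — Resonance: ω₀ = 1/√(LC) = 1/√(0.02·2.44e-07) = 1.431e+04 rad/s.
Step 2 — f₀ = ω₀/(2π) = 2278 Hz.
Step 3 — Series Q: Q = ω₀L/R = 1.431e+04·0.02/16.9 = 16.94.
Step 4 — Bandwidth: Δω = ω₀/Q = 845 rad/s; BW = Δω/(2π) = 134.5 Hz.

(a) f₀ = 2278 Hz  (b) Q = 16.94  (c) BW = 134.5 Hz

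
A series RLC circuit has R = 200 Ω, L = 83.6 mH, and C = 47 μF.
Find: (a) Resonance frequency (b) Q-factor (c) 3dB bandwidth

Step 1 — Resonance condition Im(Z)=0 gives ω₀ = 1/√(LC).
Step 2 — ω₀ = 1/√(0.0836·4.7e-05) = 504.5 rad/s.
Step 3 — f₀ = ω₀/(2π) = 80.29 Hz.
Step 4 — Series Q: Q = ω₀L/R = 504.5·0.0836/200 = 0.2109.
Step 5 — 3dB bandwidth: Δω = ω₀/Q = 2392 rad/s; BW = Δω/(2π) = 380.8 Hz.

(a) f₀ = 80.29 Hz  (b) Q = 0.2109  (c) BW = 380.8 Hz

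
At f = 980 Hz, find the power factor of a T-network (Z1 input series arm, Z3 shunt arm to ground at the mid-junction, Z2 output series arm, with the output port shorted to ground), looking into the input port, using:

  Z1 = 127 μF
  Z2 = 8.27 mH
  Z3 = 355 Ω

Step 1 — Angular frequency: ω = 2π·f = 2π·980 = 6158 rad/s.
Step 2 — Component impedances:
  Z1: Z = 1/(jωC) = -j/(ω·C) = 0 - j1.279 Ω
  Z2: Z = jωL = j·6158·0.00827 = 0 + j50.92 Ω
  Z3: Z = R = 355 Ω
Step 3 — With the output port shorted to ground, the output series arm Z2 runs from the junction to ground; the shunt arm Z3 also runs from the junction to ground. They appear in parallel: Z3 || Z2 = 7.157 + j49.9 Ω.
Step 4 — Series with input arm Z1: Z_in = Z1 + (Z3 || Z2) = 7.157 + j48.62 Ω = 49.14∠81.6° Ω.
Step 5 — Power factor: PF = cos(φ) = Re(Z)/|Z| = 7.157/49.14 = 0.1456.
Step 6 — Type: Im(Z) = 48.62 ⇒ lagging (phase φ = 81.6°).

PF = 0.1456 (lagging, φ = 81.6°)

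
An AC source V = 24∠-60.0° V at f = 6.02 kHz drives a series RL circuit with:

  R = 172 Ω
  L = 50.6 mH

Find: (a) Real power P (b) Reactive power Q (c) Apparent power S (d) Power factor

Step 1 — Angular frequency: ω = 2π·f = 2π·6020 = 3.782e+04 rad/s.
Step 2 — Component impedances:
  R: Z = R = 172 Ω
  L: Z = jωL = j·3.782e+04·0.0506 = 0 + j1914 Ω
Step 3 — Series combination: Z_total = R + L = 172 + j1914 Ω = 1922∠84.9° Ω.
Step 4 — Source phasor: V = 24∠-60.0° V = 12 - j20.78 V.
Step 5 — Current: I = V / Z = -0.01021 - j0.007188 A = 0.01249∠-144.9° A.
Step 6 — Complex power: S = V·I* = 0.02683 + j0.2985 VA.
Step 7 — Real power: P = Re(S) = 0.02683 W.
Step 8 — Reactive power: Q = Im(S) = 0.2985 VAR.
Step 9 — Apparent power: |S| = 0.2997 VA.
Step 10 — Power factor: PF = P/|S| = 0.08951 (lagging).

(a) P = 0.02683 W  (b) Q = 0.2985 VAR  (c) S = 0.2997 VA  (d) PF = 0.08951 (lagging)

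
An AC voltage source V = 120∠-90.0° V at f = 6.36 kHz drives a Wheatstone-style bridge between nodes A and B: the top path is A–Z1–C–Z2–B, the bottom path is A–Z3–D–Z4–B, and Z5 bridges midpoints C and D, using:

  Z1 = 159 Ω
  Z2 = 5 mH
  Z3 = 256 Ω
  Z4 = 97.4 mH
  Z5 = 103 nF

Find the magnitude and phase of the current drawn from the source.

Step 1 — Angular frequency: ω = 2π·f = 2π·6360 = 3.996e+04 rad/s.
Step 2 — Component impedances:
  Z1: Z = R = 159 Ω
  Z2: Z = jωL = j·3.996e+04·0.005 = 0 + j199.8 Ω
  Z3: Z = R = 256 Ω
  Z4: Z = jωL = j·3.996e+04·0.0974 = 0 + j3892 Ω
  Z5: Z = 1/(jωC) = -j/(ω·C) = 0 - j243 Ω
Step 3 — Bridge requires nodal analysis (the Z5 bridge couples midpoints C and D, so the two paths cannot be reduced to a simple series/parallel combination). Setting node B to ground and injecting 1 A at node A, the 3-node admittance system at A, C, D solves to V_A = Z_AB = 111 + j169.2 Ω = 202.4∠56.7° Ω.
Step 4 — Source phasor: V = 120∠-90.0° V = 0 - j120 V.
Step 5 — Ohm's law: I = V / Z_total = (0 - j120) / (111 + j169.2) = -0.4957 - j0.3252 A.
Step 6 — Convert to polar: |I| = 0.5928 A, ∠I = -146.7°.

I = 0.5928∠-146.7° A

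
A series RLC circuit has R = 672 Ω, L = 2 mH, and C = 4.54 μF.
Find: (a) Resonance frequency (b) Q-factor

Step 1 — Resonance condition Im(Z)=0 gives ω₀ = 1/√(LC).
Step 2 — ω₀ = 1/√(0.002·4.54e-06) = 1.049e+04 rad/s.
Step 3 — f₀ = ω₀/(2π) = 1670 Hz.
Step 4 — Series Q: Q = ω₀L/R = 1.049e+04·0.002/672 = 0.03123.

(a) f₀ = 1670 Hz  (b) Q = 0.03123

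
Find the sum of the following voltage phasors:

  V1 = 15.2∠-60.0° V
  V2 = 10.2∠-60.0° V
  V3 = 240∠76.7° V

Step 1 — Convert each phasor to rectangular form:
  V1 = 15.2·(cos(-60.0°) + j·sin(-60.0°)) = 7.6 - j13.16 V
  V2 = 10.2·(cos(-60.0°) + j·sin(-60.0°)) = 5.1 - j8.833 V
  V3 = 240·(cos(76.7°) + j·sin(76.7°)) = 55.21 + j233.6 V
Step 2 — Sum components: V_total = 67.91 + j211.6 V.
Step 3 — Convert to polar: |V_total| = 222.2 V, ∠V_total = 72.2°.

V_total = 222.2∠72.2° V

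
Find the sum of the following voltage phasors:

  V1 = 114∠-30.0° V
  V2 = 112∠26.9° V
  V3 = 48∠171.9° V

Step 1 — Convert each phasor to rectangular form:
  V1 = 114·(cos(-30.0°) + j·sin(-30.0°)) = 98.73 - j57 V
  V2 = 112·(cos(26.9°) + j·sin(26.9°)) = 99.88 + j50.67 V
  V3 = 48·(cos(171.9°) + j·sin(171.9°)) = -47.52 + j6.763 V
Step 2 — Sum components: V_total = 151.1 + j0.4359 V.
Step 3 — Convert to polar: |V_total| = 151.1 V, ∠V_total = 0.2°.

V_total = 151.1∠0.2° V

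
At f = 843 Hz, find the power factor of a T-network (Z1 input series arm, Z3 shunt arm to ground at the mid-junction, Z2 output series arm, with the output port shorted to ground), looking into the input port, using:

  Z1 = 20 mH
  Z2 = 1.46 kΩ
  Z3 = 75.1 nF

Step 1 — Angular frequency: ω = 2π·f = 2π·843 = 5297 rad/s.
Step 2 — Component impedances:
  Z1: Z = jωL = j·5297·0.02 = 0 + j105.9 Ω
  Z2: Z = R = 1460 Ω
  Z3: Z = 1/(jωC) = -j/(ω·C) = 0 - j2514 Ω
Step 3 — With the output port shorted to ground, the output series arm Z2 runs from the junction to ground; the shunt arm Z3 also runs from the junction to ground. They appear in parallel: Z3 || Z2 = 1092 - j634.1 Ω.
Step 4 — Series with input arm Z1: Z_in = Z1 + (Z3 || Z2) = 1092 - j528.1 Ω = 1213∠-25.8° Ω.
Step 5 — Power factor: PF = cos(φ) = Re(Z)/|Z| = 1092/1213 = 0.9002.
Step 6 — Type: Im(Z) = -528.1 ⇒ leading (phase φ = -25.8°).

PF = 0.9002 (leading, φ = -25.8°)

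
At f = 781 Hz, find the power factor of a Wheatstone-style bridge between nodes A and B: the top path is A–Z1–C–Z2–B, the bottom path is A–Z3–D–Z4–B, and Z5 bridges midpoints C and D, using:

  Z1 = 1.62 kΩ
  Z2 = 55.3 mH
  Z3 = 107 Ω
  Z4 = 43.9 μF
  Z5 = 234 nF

Step 1 — Angular frequency: ω = 2π·f = 2π·781 = 4907 rad/s.
Step 2 — Component impedances:
  Z1: Z = R = 1620 Ω
  Z2: Z = jωL = j·4907·0.0553 = 0 + j271.4 Ω
  Z3: Z = R = 107 Ω
  Z4: Z = 1/(jωC) = -j/(ω·C) = 0 - j4.642 Ω
  Z5: Z = 1/(jωC) = -j/(ω·C) = 0 - j870.9 Ω
Step 3 — Bridge requires nodal analysis (the Z5 bridge couples midpoints C and D, so the two paths cannot be reduced to a simple series/parallel combination). Setting node B to ground and injecting 1 A at node A, the 3-node admittance system at A, C, D solves to V_A = Z_AB = 100.9 - j2.416 Ω = 100.9∠-1.4° Ω.
Step 4 — Power factor: PF = cos(φ) = Re(Z)/|Z| = 100.88/100.91 = 0.9997.
Step 5 — Type: Im(Z) = -2.416 ⇒ leading (phase φ = -1.4°).

PF = 0.9997 (leading, φ = -1.4°)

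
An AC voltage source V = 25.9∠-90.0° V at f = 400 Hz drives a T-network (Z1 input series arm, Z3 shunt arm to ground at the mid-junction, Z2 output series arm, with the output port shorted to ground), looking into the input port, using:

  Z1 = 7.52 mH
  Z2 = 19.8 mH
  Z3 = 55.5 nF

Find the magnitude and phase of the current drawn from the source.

Step 1 — Angular frequency: ω = 2π·f = 2π·400 = 2513 rad/s.
Step 2 — Component impedances:
  Z1: Z = jωL = j·2513·0.00752 = 0 + j18.9 Ω
  Z2: Z = jωL = j·2513·0.0198 = 0 + j49.76 Ω
  Z3: Z = 1/(jωC) = -j/(ω·C) = 0 - j7169 Ω
Step 3 — With the output port shorted to ground, the output series arm Z2 runs from the junction to ground; the shunt arm Z3 also runs from the junction to ground. They appear in parallel: Z3 || Z2 = 0 + j50.11 Ω.
Step 4 — Series with input arm Z1: Z_in = Z1 + (Z3 || Z2) = 0 + j69.01 Ω = 69.01∠90.0° Ω.
Step 5 — Source phasor: V = 25.9∠-90.0° V = 0 - j25.9 V.
Step 6 — Ohm's law: I = V / Z_total = (0 - j25.9) / (0 + j69.01) = -0.3753 A.
Step 7 — Convert to polar: |I| = 0.3753 A, ∠I = -180.0°.

I = 0.3753∠-180.0° A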